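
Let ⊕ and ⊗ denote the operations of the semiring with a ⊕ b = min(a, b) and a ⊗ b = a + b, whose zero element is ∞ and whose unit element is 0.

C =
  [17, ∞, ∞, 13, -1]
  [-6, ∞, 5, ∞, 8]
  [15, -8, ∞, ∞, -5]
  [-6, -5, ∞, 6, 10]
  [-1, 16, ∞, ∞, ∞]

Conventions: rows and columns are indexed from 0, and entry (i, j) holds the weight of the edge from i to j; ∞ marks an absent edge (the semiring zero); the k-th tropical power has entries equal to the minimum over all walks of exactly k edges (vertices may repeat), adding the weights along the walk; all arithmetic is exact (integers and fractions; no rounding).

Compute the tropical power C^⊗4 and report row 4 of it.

C^⊗2:
  [-2, 8, ∞, 19, 16]
  [7, -3, ∞, 7, -7]
  [-14, 11, -3, 28, 0]
  [-11, 1, 0, 7, -7]
  [10, ∞, 21, 12, -2]
C^⊗3:
  [2, 14, 13, 11, -3]
  [-9, 2, 2, 13, 5]
  [-1, -11, 16, -1, -15]
  [-8, -8, 6, 2, -12]
  [-3, 7, ∞, 18, 9]
C^⊗4:
  [-4, 5, 19, 15, 1]
  [-4, -6, 7, 4, -10]
  [-17, -6, -6, 5, -3]
  [-14, -3, -3, 5, -9]
  [1, 13, 12, 10, -4]
Answer: row 4 of C^⊗4 = [1, 13, 12, 10, -4]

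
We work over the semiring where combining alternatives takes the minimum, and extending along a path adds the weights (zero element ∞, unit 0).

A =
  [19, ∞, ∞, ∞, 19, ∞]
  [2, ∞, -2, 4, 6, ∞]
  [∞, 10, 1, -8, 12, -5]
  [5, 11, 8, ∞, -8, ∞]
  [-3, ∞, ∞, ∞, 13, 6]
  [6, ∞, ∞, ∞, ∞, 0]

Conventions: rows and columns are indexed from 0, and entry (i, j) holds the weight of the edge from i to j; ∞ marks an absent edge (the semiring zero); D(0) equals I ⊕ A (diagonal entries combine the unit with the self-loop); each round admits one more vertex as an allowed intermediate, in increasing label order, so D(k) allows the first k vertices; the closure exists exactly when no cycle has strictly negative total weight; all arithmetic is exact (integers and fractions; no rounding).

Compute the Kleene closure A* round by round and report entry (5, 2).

D(0):
  [0, ∞, ∞, ∞, 19, ∞]
  [2, 0, -2, 4, 6, ∞]
  [∞, 10, 0, -8, 12, -5]
  [5, 11, 8, 0, -8, ∞]
  [-3, ∞, ∞, ∞, 0, 6]
  [6, ∞, ∞, ∞, ∞, 0]
D(1):
  [0, ∞, ∞, ∞, 19, ∞]
  [2, 0, -2, 4, 6, ∞]
  [∞, 10, 0, -8, 12, -5]
  [5, 11, 8, 0, -8, ∞]
  [-3, ∞, ∞, ∞, 0, 6]
  [6, ∞, ∞, ∞, 25, 0]
D(2):
  [0, ∞, ∞, ∞, 19, ∞]
  [2, 0, -2, 4, 6, ∞]
  [12, 10, 0, -8, 12, -5]
  [5, 11, 8, 0, -8, ∞]
  [-3, ∞, ∞, ∞, 0, 6]
  [6, ∞, ∞, ∞, 25, 0]
D(3):
  [0, ∞, ∞, ∞, 19, ∞]
  [2, 0, -2, -10, 6, -7]
  [12, 10, 0, -8, 12, -5]
  [5, 11, 8, 0, -8, 3]
  [-3, ∞, ∞, ∞, 0, 6]
  [6, ∞, ∞, ∞, 25, 0]
D(4):
  [0, ∞, ∞, ∞, 19, ∞]
  [-5, 0, -2, -10, -18, -7]
  [-3, 3, 0, -8, -16, -5]
  [5, 11, 8, 0, -8, 3]
  [-3, ∞, ∞, ∞, 0, 6]
  [6, ∞, ∞, ∞, 25, 0]
D(5):
  [0, ∞, ∞, ∞, 19, 25]
  [-21, 0, -2, -10, -18, -12]
  [-19, 3, 0, -8, -16, -10]
  [-11, 11, 8, 0, -8, -2]
  [-3, ∞, ∞, ∞, 0, 6]
  [6, ∞, ∞, ∞, 25, 0]
D(6):
  [0, ∞, ∞, ∞, 19, 25]
  [-21, 0, -2, -10, -18, -12]
  [-19, 3, 0, -8, -16, -10]
  [-11, 11, 8, 0, -8, -2]
  [-3, ∞, ∞, ∞, 0, 6]
  [6, ∞, ∞, ∞, 25, 0]
Answer: A*[5][2] = ∞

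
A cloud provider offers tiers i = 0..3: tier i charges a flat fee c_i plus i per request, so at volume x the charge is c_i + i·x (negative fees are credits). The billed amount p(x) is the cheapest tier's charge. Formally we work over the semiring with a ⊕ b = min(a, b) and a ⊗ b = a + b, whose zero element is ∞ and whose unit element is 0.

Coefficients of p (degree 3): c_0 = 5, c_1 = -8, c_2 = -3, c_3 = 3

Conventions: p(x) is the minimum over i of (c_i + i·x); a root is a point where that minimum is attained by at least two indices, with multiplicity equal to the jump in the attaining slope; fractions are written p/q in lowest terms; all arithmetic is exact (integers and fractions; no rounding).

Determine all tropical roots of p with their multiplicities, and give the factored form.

hull edge (i=0, c=5) to (i=1, c=-8): slope -13, span 1
hull edge (i=1, c=-8) to (i=2, c=-3): slope 5, span 1
hull edge (i=2, c=-3) to (i=3, c=3): slope 6, span 1
Factored form: p(x) = 3 ⊗ (x ⊕ (-6)) ⊗ (x ⊕ (-5)) ⊗ (x ⊕ 13)
Answer: roots = -6 (mult 1), -5 (mult 1), 13 (mult 1)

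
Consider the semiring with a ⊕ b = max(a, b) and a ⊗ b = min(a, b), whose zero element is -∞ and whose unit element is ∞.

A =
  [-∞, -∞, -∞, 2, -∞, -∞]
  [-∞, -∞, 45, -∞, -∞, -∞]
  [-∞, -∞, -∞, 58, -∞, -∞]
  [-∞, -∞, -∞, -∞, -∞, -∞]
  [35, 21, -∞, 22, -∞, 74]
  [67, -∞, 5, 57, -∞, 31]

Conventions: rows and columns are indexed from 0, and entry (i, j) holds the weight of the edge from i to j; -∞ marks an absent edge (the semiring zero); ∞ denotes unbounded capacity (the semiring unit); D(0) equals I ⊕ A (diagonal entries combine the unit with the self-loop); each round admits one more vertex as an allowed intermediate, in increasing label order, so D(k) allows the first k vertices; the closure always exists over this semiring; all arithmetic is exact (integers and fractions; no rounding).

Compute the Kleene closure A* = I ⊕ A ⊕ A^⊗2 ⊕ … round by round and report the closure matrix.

D(0):
  [∞, -∞, -∞, 2, -∞, -∞]
  [-∞, ∞, 45, -∞, -∞, -∞]
  [-∞, -∞, ∞, 58, -∞, -∞]
  [-∞, -∞, -∞, ∞, -∞, -∞]
  [35, 21, -∞, 22, ∞, 74]
  [67, -∞, 5, 57, -∞, ∞]
D(1):
  [∞, -∞, -∞, 2, -∞, -∞]
  [-∞, ∞, 45, -∞, -∞, -∞]
  [-∞, -∞, ∞, 58, -∞, -∞]
  [-∞, -∞, -∞, ∞, -∞, -∞]
  [35, 21, -∞, 22, ∞, 74]
  [67, -∞, 5, 57, -∞, ∞]
D(2):
  [∞, -∞, -∞, 2, -∞, -∞]
  [-∞, ∞, 45, -∞, -∞, -∞]
  [-∞, -∞, ∞, 58, -∞, -∞]
  [-∞, -∞, -∞, ∞, -∞, -∞]
  [35, 21, 21, 22, ∞, 74]
  [67, -∞, 5, 57, -∞, ∞]
D(3):
  [∞, -∞, -∞, 2, -∞, -∞]
  [-∞, ∞, 45, 45, -∞, -∞]
  [-∞, -∞, ∞, 58, -∞, -∞]
  [-∞, -∞, -∞, ∞, -∞, -∞]
  [35, 21, 21, 22, ∞, 74]
  [67, -∞, 5, 57, -∞, ∞]
D(4):
  [∞, -∞, -∞, 2, -∞, -∞]
  [-∞, ∞, 45, 45, -∞, -∞]
  [-∞, -∞, ∞, 58, -∞, -∞]
  [-∞, -∞, -∞, ∞, -∞, -∞]
  [35, 21, 21, 22, ∞, 74]
  [67, -∞, 5, 57, -∞, ∞]
D(5):
  [∞, -∞, -∞, 2, -∞, -∞]
  [-∞, ∞, 45, 45, -∞, -∞]
  [-∞, -∞, ∞, 58, -∞, -∞]
  [-∞, -∞, -∞, ∞, -∞, -∞]
  [35, 21, 21, 22, ∞, 74]
  [67, -∞, 5, 57, -∞, ∞]
D(6):
  [∞, -∞, -∞, 2, -∞, -∞]
  [-∞, ∞, 45, 45, -∞, -∞]
  [-∞, -∞, ∞, 58, -∞, -∞]
  [-∞, -∞, -∞, ∞, -∞, -∞]
  [67, 21, 21, 57, ∞, 74]
  [67, -∞, 5, 57, -∞, ∞]
Answer: A* = [[∞, -∞, -∞, 2, -∞, -∞], [-∞, ∞, 45, 45, -∞, -∞], [-∞, -∞, ∞, 58, -∞, -∞], [-∞, -∞, -∞, ∞, -∞, -∞], [67, 21, 21, 57, ∞, 74], [67, -∞, 5, 57, -∞, ∞]]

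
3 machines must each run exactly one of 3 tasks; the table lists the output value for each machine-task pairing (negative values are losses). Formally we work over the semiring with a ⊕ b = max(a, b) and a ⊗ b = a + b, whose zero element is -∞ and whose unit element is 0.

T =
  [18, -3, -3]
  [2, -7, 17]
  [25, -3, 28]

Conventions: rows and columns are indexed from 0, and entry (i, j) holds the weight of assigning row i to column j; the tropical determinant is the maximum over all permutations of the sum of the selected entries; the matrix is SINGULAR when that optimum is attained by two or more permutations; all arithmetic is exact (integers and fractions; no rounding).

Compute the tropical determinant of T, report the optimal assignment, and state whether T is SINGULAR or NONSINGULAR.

σ = (0, 1, 2): 18 + (-7) + 28 = 39
σ = (0, 2, 1): 18 + 17 + (-3) = 32
σ = (1, 0, 2): (-3) + 2 + 28 = 27
σ = (1, 2, 0): (-3) + 17 + 25 = 39
σ = (2, 0, 1): (-3) + 2 + (-3) = -4
σ = (2, 1, 0): (-3) + (-7) + 25 = 15
Optimal value attained by: σ = (0, 1, 2).
Answer: det⊕(T) = 39; verdict: SINGULAR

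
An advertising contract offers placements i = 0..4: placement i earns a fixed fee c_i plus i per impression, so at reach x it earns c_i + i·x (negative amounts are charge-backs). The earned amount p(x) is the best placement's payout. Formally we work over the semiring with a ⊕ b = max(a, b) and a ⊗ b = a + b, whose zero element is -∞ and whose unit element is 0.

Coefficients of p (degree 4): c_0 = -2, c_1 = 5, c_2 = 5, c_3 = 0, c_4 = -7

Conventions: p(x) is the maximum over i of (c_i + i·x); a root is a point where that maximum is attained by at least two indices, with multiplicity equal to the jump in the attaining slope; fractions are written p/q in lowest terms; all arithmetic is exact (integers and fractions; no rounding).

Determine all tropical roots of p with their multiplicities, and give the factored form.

hull edge (i=0, c=-2) to (i=1, c=5): slope 7, span 1
hull edge (i=1, c=5) to (i=2, c=5): slope 0, span 1
hull edge (i=2, c=5) to (i=3, c=0): slope -5, span 1
hull edge (i=3, c=0) to (i=4, c=-7): slope -7, span 1
Factored form: p(x) = -7 ⊗ (x ⊕ (-7)) ⊗ (x ⊕ 0) ⊗ (x ⊕ 5) ⊗ (x ⊕ 7)
Answer: roots = -7 (mult 1), 0 (mult 1), 5 (mult 1), 7 (mult 1)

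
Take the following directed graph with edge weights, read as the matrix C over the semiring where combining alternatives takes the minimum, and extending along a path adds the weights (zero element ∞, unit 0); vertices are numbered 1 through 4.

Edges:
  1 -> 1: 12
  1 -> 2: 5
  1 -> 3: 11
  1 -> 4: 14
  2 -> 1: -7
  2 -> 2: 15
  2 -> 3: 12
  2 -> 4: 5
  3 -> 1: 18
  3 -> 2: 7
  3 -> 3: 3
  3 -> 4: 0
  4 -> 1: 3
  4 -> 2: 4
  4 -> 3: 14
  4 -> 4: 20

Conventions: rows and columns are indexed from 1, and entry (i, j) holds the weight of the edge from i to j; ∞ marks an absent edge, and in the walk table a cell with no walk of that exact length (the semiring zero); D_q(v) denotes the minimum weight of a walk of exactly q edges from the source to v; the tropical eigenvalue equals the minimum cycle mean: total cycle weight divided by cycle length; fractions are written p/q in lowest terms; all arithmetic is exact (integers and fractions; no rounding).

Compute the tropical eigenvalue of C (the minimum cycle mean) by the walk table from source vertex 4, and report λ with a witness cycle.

q=0: [∞, ∞, ∞, 0]
q=1: [3, 4, 14, 20]
q=2: [-3, 8, 14, 9]
q=3: [1, 2, 8, 11]
q=4: [-5, 6, 11, 7]
Optimal cycle mean attained by: cycle 1->2->1, total 5 + (-7), length 2.
Answer: λ = -1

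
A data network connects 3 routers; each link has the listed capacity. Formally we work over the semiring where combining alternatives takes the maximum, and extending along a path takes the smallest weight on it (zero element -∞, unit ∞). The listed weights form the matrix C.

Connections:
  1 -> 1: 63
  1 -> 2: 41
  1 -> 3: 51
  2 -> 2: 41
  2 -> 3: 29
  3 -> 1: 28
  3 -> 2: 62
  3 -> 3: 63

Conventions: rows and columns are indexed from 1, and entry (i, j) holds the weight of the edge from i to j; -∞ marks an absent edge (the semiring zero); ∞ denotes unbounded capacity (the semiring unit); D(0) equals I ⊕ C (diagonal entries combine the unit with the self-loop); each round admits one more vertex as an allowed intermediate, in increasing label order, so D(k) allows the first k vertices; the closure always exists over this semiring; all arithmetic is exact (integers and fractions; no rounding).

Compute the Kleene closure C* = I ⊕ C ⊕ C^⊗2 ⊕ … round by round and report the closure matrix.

D(0):
  [∞, 41, 51]
  [-∞, ∞, 29]
  [28, 62, ∞]
D(1):
  [∞, 41, 51]
  [-∞, ∞, 29]
  [28, 62, ∞]
D(2):
  [∞, 41, 51]
  [-∞, ∞, 29]
  [28, 62, ∞]
D(3):
  [∞, 51, 51]
  [28, ∞, 29]
  [28, 62, ∞]
Answer: C* = [[∞, 51, 51], [28, ∞, 29], [28, 62, ∞]]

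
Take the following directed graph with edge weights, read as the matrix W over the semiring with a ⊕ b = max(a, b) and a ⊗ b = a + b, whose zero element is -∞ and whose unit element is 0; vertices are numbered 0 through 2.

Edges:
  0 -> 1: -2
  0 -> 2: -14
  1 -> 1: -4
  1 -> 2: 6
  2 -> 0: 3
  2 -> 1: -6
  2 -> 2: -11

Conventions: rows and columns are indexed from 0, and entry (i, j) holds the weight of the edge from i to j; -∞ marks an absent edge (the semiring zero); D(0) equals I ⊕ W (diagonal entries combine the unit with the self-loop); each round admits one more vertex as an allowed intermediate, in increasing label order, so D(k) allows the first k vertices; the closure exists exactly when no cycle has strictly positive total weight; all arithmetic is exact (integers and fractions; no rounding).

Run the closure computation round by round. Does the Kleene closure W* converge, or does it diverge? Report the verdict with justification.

D(0):
  [0, -2, -14]
  [-∞, 0, 6]
  [3, -6, 0]
D(1):
  [0, -2, -14]
  [-∞, 0, 6]
  [3, 1, 0]
Detection: at round 2, diagonal entry (2, 2) turns strictly positive.
Key observation: the cycle 2->0->1->2 has total weight 3 + (-2) + 6, which is strictly positive.
Answer: DIVERGES — positive cycle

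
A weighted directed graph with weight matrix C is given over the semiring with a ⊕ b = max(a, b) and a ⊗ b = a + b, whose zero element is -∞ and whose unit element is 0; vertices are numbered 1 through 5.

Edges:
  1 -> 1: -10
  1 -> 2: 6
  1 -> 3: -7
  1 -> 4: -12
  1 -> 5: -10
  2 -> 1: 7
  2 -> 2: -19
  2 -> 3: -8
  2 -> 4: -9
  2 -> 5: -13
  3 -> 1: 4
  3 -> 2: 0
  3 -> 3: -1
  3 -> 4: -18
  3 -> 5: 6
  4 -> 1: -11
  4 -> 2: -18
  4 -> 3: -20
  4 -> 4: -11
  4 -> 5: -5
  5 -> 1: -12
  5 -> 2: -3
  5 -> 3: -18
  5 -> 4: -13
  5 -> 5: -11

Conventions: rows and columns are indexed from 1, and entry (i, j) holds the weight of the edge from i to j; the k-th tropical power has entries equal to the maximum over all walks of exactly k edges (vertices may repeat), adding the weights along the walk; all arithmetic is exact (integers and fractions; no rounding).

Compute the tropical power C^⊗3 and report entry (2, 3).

C^⊗2:
  [13, -4, -2, -3, -1]
  [-3, 13, 0, -5, -2]
  [7, 10, -2, -7, 5]
  [-11, -5, -18, -18, -14]
  [4, -6, -11, -12, -12]
C^⊗3:
  [3, 19, 6, 1, 4]
  [20, 3, 5, 4, 6]
  [17, 13, 2, 1, 4]
  [2, -5, -13, -14, -12]
  [1, 10, -3, -8, -5]
Key observation: the optimum is the walk 2->1->2->3, with weight 7 + 6 + (-8) = 5.
Optimal value attained by: walk 2->1->2->3.
Answer: (C^⊗3)[2][3] = 5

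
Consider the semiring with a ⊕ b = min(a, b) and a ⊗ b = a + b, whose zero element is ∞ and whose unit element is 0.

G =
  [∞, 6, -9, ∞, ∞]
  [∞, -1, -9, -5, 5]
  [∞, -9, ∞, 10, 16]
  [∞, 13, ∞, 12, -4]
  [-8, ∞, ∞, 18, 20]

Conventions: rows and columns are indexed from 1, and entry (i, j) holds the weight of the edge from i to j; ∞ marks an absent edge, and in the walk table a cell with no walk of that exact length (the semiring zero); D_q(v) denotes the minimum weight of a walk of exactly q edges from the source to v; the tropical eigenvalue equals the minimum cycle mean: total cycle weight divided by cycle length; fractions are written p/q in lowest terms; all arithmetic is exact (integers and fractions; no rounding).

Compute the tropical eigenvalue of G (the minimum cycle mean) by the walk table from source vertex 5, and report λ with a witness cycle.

q=0: [∞, ∞, ∞, ∞, 0]
q=1: [-8, ∞, ∞, 18, 20]
q=2: [12, -2, -17, 30, 14]
q=3: [6, -26, -11, -7, -1]
q=4: [-9, -27, -35, -31, -21]
q=5: [-29, -44, -36, -32, -35]
Optimal cycle mean attained by: cycle 2->3->2, total (-9) + (-9), length 2.
Answer: λ = -9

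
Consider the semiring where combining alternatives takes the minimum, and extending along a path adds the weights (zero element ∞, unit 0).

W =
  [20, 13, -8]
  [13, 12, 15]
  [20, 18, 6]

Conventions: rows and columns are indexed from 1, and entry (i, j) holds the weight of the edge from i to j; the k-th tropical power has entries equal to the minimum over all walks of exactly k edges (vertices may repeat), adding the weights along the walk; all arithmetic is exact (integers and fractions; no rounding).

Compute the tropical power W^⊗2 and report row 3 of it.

W^⊗2:
  [12, 10, -2]
  [25, 24, 5]
  [26, 24, 12]
Answer: row 3 of W^⊗2 = [26, 24, 12]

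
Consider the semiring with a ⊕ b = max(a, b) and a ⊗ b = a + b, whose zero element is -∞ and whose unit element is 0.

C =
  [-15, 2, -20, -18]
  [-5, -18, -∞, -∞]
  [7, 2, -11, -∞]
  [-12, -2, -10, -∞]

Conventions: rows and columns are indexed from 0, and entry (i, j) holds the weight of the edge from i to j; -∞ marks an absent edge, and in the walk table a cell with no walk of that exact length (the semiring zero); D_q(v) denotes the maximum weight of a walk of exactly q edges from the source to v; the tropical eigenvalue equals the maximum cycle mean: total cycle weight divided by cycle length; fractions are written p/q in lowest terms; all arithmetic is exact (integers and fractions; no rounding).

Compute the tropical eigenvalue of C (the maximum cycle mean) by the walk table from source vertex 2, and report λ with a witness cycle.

q=0: [-∞, -∞, 0, -∞]
q=1: [7, 2, -11, -∞]
q=2: [-3, 9, -13, -11]
q=3: [4, -1, -21, -21]
q=4: [-6, 6, -16, -14]
Optimal cycle mean attained by: cycle 0->1->0, total 2 + (-5), length 2.
Answer: λ = -3/2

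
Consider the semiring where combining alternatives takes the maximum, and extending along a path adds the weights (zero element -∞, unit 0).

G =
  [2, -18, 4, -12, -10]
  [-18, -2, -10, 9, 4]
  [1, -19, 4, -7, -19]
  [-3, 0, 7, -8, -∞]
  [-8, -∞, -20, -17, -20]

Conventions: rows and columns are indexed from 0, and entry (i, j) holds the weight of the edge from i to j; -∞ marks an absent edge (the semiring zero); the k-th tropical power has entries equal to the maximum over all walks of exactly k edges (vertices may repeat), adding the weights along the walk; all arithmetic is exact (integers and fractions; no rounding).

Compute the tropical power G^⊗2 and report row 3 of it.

G^⊗2:
  [5, -12, 8, -3, -8]
  [6, 9, 16, 7, 2]
  [5, -7, 8, -3, -9]
  [8, -2, 11, 9, 4]
  [-6, -17, -4, -20, -18]
Answer: row 3 of G^⊗2 = [8, -2, 11, 9, 4]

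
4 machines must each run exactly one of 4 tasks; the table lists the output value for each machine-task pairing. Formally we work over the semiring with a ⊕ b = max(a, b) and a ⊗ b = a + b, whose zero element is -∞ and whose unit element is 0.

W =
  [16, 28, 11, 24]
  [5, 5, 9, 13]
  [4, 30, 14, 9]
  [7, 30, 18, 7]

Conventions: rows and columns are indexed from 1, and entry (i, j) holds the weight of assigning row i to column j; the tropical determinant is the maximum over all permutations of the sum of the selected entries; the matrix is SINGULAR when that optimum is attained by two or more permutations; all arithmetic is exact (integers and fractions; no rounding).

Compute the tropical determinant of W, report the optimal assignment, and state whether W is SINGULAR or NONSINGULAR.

σ = (1, 2, 3, 4): 16 + 5 + 14 + 7 = 42
σ = (1, 2, 4, 3): 16 + 5 + 9 + 18 = 48
σ = (1, 3, 2, 4): 16 + 9 + 30 + 7 = 62
σ = (1, 3, 4, 2): 16 + 9 + 9 + 30 = 64
σ = (1, 4, 2, 3): 16 + 13 + 30 + 18 = 77
σ = (1, 4, 3, 2): 16 + 13 + 14 + 30 = 73
σ = (2, 1, 3, 4): 28 + 5 + 14 + 7 = 54
σ = (2, 1, 4, 3): 28 + 5 + 9 + 18 = 60
σ = (2, 3, 1, 4): 28 + 9 + 4 + 7 = 48
σ = (2, 3, 4, 1): 28 + 9 + 9 + 7 = 53
σ = (2, 4, 1, 3): 28 + 13 + 4 + 18 = 63
σ = (2, 4, 3, 1): 28 + 13 + 14 + 7 = 62
σ = (3, 1, 2, 4): 11 + 5 + 30 + 7 = 53
σ = (3, 1, 4, 2): 11 + 5 + 9 + 30 = 55
σ = (3, 2, 1, 4): 11 + 5 + 4 + 7 = 27
σ = (3, 2, 4, 1): 11 + 5 + 9 + 7 = 32
σ = (3, 4, 1, 2): 11 + 13 + 4 + 30 = 58
σ = (3, 4, 2, 1): 11 + 13 + 30 + 7 = 61
σ = (4, 1, 2, 3): 24 + 5 + 30 + 18 = 77
σ = (4, 1, 3, 2): 24 + 5 + 14 + 30 = 73
σ = (4, 2, 1, 3): 24 + 5 + 4 + 18 = 51
σ = (4, 2, 3, 1): 24 + 5 + 14 + 7 = 50
σ = (4, 3, 1, 2): 24 + 9 + 4 + 30 = 67
σ = (4, 3, 2, 1): 24 + 9 + 30 + 7 = 70
Optimal value attained by: σ = (1, 4, 2, 3).
Answer: det⊕(W) = 77; verdict: SINGULAR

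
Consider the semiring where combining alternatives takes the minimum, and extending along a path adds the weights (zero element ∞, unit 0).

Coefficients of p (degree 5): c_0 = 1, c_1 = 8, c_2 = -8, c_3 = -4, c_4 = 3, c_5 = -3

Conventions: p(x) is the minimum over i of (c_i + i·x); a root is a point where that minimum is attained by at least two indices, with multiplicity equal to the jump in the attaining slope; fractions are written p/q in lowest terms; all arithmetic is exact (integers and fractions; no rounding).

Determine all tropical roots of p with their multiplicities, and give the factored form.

hull edge (i=0, c=1) to (i=2, c=-8): slope -9/2, span 2
hull edge (i=2, c=-8) to (i=5, c=-3): slope 5/3, span 3
Factored form: p(x) = -3 ⊗ (x ⊕ (-5/3)) ⊗ (x ⊕ (-5/3)) ⊗ (x ⊕ (-5/3)) ⊗ (x ⊕ 9/2) ⊗ (x ⊕ 9/2)
Answer: roots = -5/3 (mult 3), 9/2 (mult 2)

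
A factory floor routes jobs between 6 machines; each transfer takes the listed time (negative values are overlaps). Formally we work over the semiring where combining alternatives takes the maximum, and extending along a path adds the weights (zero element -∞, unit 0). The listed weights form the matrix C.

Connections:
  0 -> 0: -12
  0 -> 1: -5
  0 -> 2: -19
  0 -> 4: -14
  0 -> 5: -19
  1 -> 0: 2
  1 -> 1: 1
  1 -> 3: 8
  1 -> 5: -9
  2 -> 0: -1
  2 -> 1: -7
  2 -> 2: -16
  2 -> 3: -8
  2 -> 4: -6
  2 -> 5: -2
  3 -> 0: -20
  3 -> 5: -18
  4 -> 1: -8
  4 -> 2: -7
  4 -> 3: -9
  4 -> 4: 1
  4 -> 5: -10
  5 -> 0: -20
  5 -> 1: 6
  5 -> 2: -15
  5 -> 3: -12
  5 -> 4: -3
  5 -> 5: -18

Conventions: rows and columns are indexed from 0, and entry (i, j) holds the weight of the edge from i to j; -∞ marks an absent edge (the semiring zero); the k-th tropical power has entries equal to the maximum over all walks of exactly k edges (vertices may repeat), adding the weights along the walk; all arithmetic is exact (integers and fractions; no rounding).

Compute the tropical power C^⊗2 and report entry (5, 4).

C^⊗2:
  [-3, -4, -21, 3, -13, -14]
  [3, 2, -17, 9, -12, -8]
  [-5, 4, -13, 1, -5, -16]
  [-32, -12, -33, -30, -21, -36]
  [-6, -4, -6, 0, 2, -9]
  [8, 7, -10, 14, -2, -3]
Key observation: the optimum is the walk 5->4->4, with weight (-3) + 1 = -2.
Optimal value attained by: walk 5->4->4.
Answer: (C^⊗2)[5][4] = -2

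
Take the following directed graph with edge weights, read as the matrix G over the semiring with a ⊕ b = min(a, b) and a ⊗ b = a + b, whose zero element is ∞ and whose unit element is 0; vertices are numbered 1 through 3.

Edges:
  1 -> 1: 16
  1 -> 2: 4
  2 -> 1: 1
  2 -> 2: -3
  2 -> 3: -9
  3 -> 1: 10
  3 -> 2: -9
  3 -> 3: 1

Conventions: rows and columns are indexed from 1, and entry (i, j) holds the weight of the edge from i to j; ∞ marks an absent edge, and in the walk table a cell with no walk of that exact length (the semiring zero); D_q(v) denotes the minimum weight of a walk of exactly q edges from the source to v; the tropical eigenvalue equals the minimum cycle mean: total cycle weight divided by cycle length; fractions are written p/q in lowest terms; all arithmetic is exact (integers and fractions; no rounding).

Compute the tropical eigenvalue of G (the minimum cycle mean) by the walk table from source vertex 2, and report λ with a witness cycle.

q=0: [∞, 0, ∞]
q=1: [1, -3, -9]
q=2: [-2, -18, -12]
q=3: [-17, -21, -27]
Optimal cycle mean attained by: cycle 2->3->2, total (-9) + (-9), length 2.
Answer: λ = -9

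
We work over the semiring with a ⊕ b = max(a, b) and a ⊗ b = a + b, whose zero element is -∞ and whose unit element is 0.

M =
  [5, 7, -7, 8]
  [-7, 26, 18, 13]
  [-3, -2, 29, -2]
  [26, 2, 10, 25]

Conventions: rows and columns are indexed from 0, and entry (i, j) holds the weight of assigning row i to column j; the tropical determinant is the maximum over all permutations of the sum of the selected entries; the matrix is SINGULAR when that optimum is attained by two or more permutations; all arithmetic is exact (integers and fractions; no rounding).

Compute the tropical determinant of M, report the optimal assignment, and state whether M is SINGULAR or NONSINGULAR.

σ = (0, 1, 2, 3): 5 + 26 + 29 + 25 = 85
σ = (0, 1, 3, 2): 5 + 26 + (-2) + 10 = 39
σ = (0, 2, 1, 3): 5 + 18 + (-2) + 25 = 46
σ = (0, 2, 3, 1): 5 + 18 + (-2) + 2 = 23
σ = (0, 3, 1, 2): 5 + 13 + (-2) + 10 = 26
σ = (0, 3, 2, 1): 5 + 13 + 29 + 2 = 49
σ = (1, 0, 2, 3): 7 + (-7) + 29 + 25 = 54
σ = (1, 0, 3, 2): 7 + (-7) + (-2) + 10 = 8
σ = (1, 2, 0, 3): 7 + 18 + (-3) + 25 = 47
σ = (1, 2, 3, 0): 7 + 18 + (-2) + 26 = 49
σ = (1, 3, 0, 2): 7 + 13 + (-3) + 10 = 27
σ = (1, 3, 2, 0): 7 + 13 + 29 + 26 = 75
σ = (2, 0, 1, 3): (-7) + (-7) + (-2) + 25 = 9
σ = (2, 0, 3, 1): (-7) + (-7) + (-2) + 2 = -14
σ = (2, 1, 0, 3): (-7) + 26 + (-3) + 25 = 41
σ = (2, 1, 3, 0): (-7) + 26 + (-2) + 26 = 43
σ = (2, 3, 0, 1): (-7) + 13 + (-3) + 2 = 5
σ = (2, 3, 1, 0): (-7) + 13 + (-2) + 26 = 30
σ = (3, 0, 1, 2): 8 + (-7) + (-2) + 10 = 9
σ = (3, 0, 2, 1): 8 + (-7) + 29 + 2 = 32
σ = (3, 1, 0, 2): 8 + 26 + (-3) + 10 = 41
σ = (3, 1, 2, 0): 8 + 26 + 29 + 26 = 89
σ = (3, 2, 0, 1): 8 + 18 + (-3) + 2 = 25
σ = (3, 2, 1, 0): 8 + 18 + (-2) + 26 = 50
Optimal value attained by: σ = (3, 1, 2, 0).
Answer: det⊕(M) = 89; verdict: NONSINGULAR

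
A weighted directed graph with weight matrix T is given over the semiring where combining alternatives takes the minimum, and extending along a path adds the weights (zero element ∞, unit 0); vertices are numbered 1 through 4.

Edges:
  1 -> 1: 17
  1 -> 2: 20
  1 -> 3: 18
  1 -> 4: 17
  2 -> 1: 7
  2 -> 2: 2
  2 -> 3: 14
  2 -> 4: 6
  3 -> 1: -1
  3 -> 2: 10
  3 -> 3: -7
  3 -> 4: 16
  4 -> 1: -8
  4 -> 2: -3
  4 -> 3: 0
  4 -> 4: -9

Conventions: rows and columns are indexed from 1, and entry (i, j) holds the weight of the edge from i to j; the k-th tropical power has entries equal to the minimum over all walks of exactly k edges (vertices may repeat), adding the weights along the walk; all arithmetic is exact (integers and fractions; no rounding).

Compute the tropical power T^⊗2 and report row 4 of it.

T^⊗2:
  [9, 14, 11, 8]
  [-2, 3, 6, -3]
  [-8, 3, -14, 7]
  [-17, -12, -9, -18]
Answer: row 4 of T^⊗2 = [-17, -12, -9, -18]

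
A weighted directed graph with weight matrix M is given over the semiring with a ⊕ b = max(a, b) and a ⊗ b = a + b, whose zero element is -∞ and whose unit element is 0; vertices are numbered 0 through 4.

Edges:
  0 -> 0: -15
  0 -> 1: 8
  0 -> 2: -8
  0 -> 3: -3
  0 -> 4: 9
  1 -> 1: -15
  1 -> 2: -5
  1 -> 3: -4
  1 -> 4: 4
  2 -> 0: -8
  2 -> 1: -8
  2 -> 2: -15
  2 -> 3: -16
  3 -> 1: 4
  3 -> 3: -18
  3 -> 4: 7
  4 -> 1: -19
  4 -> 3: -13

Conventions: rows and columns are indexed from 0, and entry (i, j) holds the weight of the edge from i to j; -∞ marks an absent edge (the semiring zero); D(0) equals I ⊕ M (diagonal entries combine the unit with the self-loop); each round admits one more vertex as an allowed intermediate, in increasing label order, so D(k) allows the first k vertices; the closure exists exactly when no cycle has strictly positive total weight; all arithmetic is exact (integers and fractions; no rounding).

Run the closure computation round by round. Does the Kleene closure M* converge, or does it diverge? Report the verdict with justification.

D(0):
  [0, 8, -8, -3, 9]
  [-∞, 0, -5, -4, 4]
  [-8, -8, 0, -16, -∞]
  [-∞, 4, -∞, 0, 7]
  [-∞, -19, -∞, -13, 0]
D(1):
  [0, 8, -8, -3, 9]
  [-∞, 0, -5, -4, 4]
  [-8, 0, 0, -11, 1]
  [-∞, 4, -∞, 0, 7]
  [-∞, -19, -∞, -13, 0]
D(2):
  [0, 8, 3, 4, 12]
  [-∞, 0, -5, -4, 4]
  [-8, 0, 0, -4, 4]
  [-∞, 4, -1, 0, 8]
  [-∞, -19, -24, -13, 0]
D(3):
  [0, 8, 3, 4, 12]
  [-13, 0, -5, -4, 4]
  [-8, 0, 0, -4, 4]
  [-9, 4, -1, 0, 8]
  [-32, -19, -24, -13, 0]
D(4):
  [0, 8, 3, 4, 12]
  [-13, 0, -5, -4, 4]
  [-8, 0, 0, -4, 4]
  [-9, 4, -1, 0, 8]
  [-22, -9, -14, -13, 0]
D(5):
  [0, 8, 3, 4, 12]
  [-13, 0, -5, -4, 4]
  [-8, 0, 0, -4, 4]
  [-9, 4, -1, 0, 8]
  [-22, -9, -14, -13, 0]
Key observation: every diagonal entry stays at the unit through all rounds, so no improving cycle exists.
Answer: CONVERGES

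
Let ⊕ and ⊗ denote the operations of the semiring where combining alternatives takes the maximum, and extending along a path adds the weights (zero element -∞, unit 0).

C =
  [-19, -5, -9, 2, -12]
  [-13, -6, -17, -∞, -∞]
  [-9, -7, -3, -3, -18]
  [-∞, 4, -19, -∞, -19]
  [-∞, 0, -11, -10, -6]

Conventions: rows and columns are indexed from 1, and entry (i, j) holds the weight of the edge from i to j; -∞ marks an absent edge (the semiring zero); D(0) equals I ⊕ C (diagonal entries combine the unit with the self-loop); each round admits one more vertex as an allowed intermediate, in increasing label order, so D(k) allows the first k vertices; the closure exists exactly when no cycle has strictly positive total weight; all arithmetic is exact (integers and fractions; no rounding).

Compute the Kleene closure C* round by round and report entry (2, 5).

D(0):
  [0, -5, -9, 2, -12]
  [-13, 0, -17, -∞, -∞]
  [-9, -7, 0, -3, -18]
  [-∞, 4, -19, 0, -19]
  [-∞, 0, -11, -10, 0]
D(1):
  [0, -5, -9, 2, -12]
  [-13, 0, -17, -11, -25]
  [-9, -7, 0, -3, -18]
  [-∞, 4, -19, 0, -19]
  [-∞, 0, -11, -10, 0]
D(2):
  [0, -5, -9, 2, -12]
  [-13, 0, -17, -11, -25]
  [-9, -7, 0, -3, -18]
  [-9, 4, -13, 0, -19]
  [-13, 0, -11, -10, 0]
D(3):
  [0, -5, -9, 2, -12]
  [-13, 0, -17, -11, -25]
  [-9, -7, 0, -3, -18]
  [-9, 4, -13, 0, -19]
  [-13, 0, -11, -10, 0]
D(4):
  [0, 6, -9, 2, -12]
  [-13, 0, -17, -11, -25]
  [-9, 1, 0, -3, -18]
  [-9, 4, -13, 0, -19]
  [-13, 0, -11, -10, 0]
D(5):
  [0, 6, -9, 2, -12]
  [-13, 0, -17, -11, -25]
  [-9, 1, 0, -3, -18]
  [-9, 4, -13, 0, -19]
  [-13, 0, -11, -10, 0]
Answer: C*[2][5] = -25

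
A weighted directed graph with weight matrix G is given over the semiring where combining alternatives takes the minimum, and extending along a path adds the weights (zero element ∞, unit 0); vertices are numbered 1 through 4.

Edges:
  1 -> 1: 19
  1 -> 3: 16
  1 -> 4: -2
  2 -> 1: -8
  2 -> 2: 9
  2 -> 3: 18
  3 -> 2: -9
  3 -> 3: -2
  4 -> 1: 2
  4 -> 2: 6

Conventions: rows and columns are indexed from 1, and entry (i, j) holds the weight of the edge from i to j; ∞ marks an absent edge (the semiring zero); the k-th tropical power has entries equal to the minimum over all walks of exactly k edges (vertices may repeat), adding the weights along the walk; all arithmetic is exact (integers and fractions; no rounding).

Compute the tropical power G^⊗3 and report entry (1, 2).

G^⊗2:
  [0, 4, 14, 17]
  [1, 9, 8, -10]
  [-17, -11, -4, ∞]
  [-2, 15, 18, 0]
G^⊗3:
  [-4, 5, 12, -2]
  [-8, -4, 6, -1]
  [-19, -13, -6, -19]
  [2, 6, 14, -4]
Key observation: the optimum is the walk 1->3->3->2, with weight 16 + (-2) + (-9) = 5.
Optimal value attained by: walk 1->3->3->2.
Answer: (G^⊗3)[1][2] = 5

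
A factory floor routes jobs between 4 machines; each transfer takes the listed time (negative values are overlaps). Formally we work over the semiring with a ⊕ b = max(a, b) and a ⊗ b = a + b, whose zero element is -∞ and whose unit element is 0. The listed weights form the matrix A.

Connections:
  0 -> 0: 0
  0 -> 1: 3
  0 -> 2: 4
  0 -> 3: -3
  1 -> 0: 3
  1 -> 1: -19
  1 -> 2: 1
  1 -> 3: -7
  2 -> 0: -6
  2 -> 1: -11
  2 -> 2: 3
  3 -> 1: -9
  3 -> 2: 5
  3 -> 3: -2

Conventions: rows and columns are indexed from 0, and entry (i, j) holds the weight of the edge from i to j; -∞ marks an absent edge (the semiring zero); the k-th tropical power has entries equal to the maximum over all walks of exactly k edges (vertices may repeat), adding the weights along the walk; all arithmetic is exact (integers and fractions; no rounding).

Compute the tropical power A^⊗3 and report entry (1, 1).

A^⊗2:
  [6, 3, 7, -3]
  [3, 6, 7, 0]
  [-3, -3, 6, -9]
  [-1, -6, 8, -4]
A^⊗3:
  [6, 9, 10, 3]
  [9, 6, 10, 0]
  [0, 0, 9, -6]
  [2, 2, 11, -4]
Key observation: the optimum is the walk 1->0->0->1, with weight 3 + 0 + 3 = 6.
Optimal value attained by: walk 1->0->0->1.
Answer: (A^⊗3)[1][1] = 6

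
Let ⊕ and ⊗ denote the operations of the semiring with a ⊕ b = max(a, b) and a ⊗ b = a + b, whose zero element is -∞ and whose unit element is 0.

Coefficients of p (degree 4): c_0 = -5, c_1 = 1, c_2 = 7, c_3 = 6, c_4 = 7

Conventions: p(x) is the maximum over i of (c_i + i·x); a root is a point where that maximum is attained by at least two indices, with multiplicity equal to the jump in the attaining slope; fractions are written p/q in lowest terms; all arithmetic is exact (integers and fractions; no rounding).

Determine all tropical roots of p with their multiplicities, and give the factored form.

hull edge (i=0, c=-5) to (i=2, c=7): slope 6, span 2
hull edge (i=2, c=7) to (i=4, c=7): slope 0, span 2
Factored form: p(x) = 7 ⊗ (x ⊕ (-6)) ⊗ (x ⊕ (-6)) ⊗ (x ⊕ 0) ⊗ (x ⊕ 0)
Answer: roots = -6 (mult 2), 0 (mult 2)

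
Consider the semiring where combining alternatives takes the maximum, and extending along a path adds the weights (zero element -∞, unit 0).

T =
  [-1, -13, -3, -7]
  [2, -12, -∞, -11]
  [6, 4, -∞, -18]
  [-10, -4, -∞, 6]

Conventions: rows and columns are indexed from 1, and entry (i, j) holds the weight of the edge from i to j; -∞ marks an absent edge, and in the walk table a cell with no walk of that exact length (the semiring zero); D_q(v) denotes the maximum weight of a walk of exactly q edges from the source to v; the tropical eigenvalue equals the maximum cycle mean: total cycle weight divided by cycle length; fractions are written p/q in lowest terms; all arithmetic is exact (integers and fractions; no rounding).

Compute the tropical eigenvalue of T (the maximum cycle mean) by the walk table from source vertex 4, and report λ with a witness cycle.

q=0: [-∞, -∞, -∞, 0]
q=1: [-10, -4, -∞, 6]
q=2: [-2, 2, -13, 12]
q=3: [4, 8, -5, 18]
q=4: [10, 14, 1, 24]
Optimal cycle mean attained by: cycle 4->4, total 6, length 1.
Answer: λ = 6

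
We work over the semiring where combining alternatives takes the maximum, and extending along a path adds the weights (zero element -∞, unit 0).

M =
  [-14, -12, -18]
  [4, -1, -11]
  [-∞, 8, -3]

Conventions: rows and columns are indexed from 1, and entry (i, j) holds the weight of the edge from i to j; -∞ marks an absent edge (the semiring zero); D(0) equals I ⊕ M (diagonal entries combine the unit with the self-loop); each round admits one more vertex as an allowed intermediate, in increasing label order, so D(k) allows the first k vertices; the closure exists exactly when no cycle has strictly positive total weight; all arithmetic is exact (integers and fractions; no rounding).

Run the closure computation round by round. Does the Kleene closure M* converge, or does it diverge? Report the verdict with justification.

D(0):
  [0, -12, -18]
  [4, 0, -11]
  [-∞, 8, 0]
D(1):
  [0, -12, -18]
  [4, 0, -11]
  [-∞, 8, 0]
D(2):
  [0, -12, -18]
  [4, 0, -11]
  [12, 8, 0]
D(3):
  [0, -10, -18]
  [4, 0, -11]
  [12, 8, 0]
Key observation: every diagonal entry stays at the unit through all rounds, so no improving cycle exists.
Answer: CONVERGES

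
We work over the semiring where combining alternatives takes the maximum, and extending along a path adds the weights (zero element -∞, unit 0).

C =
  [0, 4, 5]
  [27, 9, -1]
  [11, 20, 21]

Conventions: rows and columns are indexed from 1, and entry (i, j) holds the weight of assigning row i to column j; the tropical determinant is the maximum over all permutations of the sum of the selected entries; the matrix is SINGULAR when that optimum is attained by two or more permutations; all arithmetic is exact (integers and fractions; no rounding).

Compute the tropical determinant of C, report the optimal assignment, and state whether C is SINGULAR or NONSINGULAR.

σ = (1, 2, 3): 0 + 9 + 21 = 30
σ = (1, 3, 2): 0 + (-1) + 20 = 19
σ = (2, 1, 3): 4 + 27 + 21 = 52
σ = (2, 3, 1): 4 + (-1) + 11 = 14
σ = (3, 1, 2): 5 + 27 + 20 = 52
σ = (3, 2, 1): 5 + 9 + 11 = 25
Optimal value attained by: σ = (2, 1, 3).
Answer: det⊕(C) = 52; verdict: SINGULAR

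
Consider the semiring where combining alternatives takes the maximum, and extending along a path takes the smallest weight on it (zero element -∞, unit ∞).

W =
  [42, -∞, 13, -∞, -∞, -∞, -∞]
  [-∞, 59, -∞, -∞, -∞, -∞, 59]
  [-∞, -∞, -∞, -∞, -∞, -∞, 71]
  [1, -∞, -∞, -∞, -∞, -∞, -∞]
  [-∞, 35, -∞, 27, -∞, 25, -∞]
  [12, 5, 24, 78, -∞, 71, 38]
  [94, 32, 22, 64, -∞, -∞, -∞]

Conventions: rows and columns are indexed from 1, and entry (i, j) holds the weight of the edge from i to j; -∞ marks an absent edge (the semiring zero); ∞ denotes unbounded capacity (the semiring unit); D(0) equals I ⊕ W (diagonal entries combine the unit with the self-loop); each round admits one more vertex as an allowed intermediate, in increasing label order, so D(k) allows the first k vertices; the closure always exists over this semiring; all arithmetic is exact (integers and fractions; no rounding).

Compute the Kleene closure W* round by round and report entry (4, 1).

D(0):
  [∞, -∞, 13, -∞, -∞, -∞, -∞]
  [-∞, ∞, -∞, -∞, -∞, -∞, 59]
  [-∞, -∞, ∞, -∞, -∞, -∞, 71]
  [1, -∞, -∞, ∞, -∞, -∞, -∞]
  [-∞, 35, -∞, 27, ∞, 25, -∞]
  [12, 5, 24, 78, -∞, ∞, 38]
  [94, 32, 22, 64, -∞, -∞, ∞]
D(1):
  [∞, -∞, 13, -∞, -∞, -∞, -∞]
  [-∞, ∞, -∞, -∞, -∞, -∞, 59]
  [-∞, -∞, ∞, -∞, -∞, -∞, 71]
  [1, -∞, 1, ∞, -∞, -∞, -∞]
  [-∞, 35, -∞, 27, ∞, 25, -∞]
  [12, 5, 24, 78, -∞, ∞, 38]
  [94, 32, 22, 64, -∞, -∞, ∞]
D(2):
  [∞, -∞, 13, -∞, -∞, -∞, -∞]
  [-∞, ∞, -∞, -∞, -∞, -∞, 59]
  [-∞, -∞, ∞, -∞, -∞, -∞, 71]
  [1, -∞, 1, ∞, -∞, -∞, -∞]
  [-∞, 35, -∞, 27, ∞, 25, 35]
  [12, 5, 24, 78, -∞, ∞, 38]
  [94, 32, 22, 64, -∞, -∞, ∞]
D(3):
  [∞, -∞, 13, -∞, -∞, -∞, 13]
  [-∞, ∞, -∞, -∞, -∞, -∞, 59]
  [-∞, -∞, ∞, -∞, -∞, -∞, 71]
  [1, -∞, 1, ∞, -∞, -∞, 1]
  [-∞, 35, -∞, 27, ∞, 25, 35]
  [12, 5, 24, 78, -∞, ∞, 38]
  [94, 32, 22, 64, -∞, -∞, ∞]
D(4):
  [∞, -∞, 13, -∞, -∞, -∞, 13]
  [-∞, ∞, -∞, -∞, -∞, -∞, 59]
  [-∞, -∞, ∞, -∞, -∞, -∞, 71]
  [1, -∞, 1, ∞, -∞, -∞, 1]
  [1, 35, 1, 27, ∞, 25, 35]
  [12, 5, 24, 78, -∞, ∞, 38]
  [94, 32, 22, 64, -∞, -∞, ∞]
D(5):
  [∞, -∞, 13, -∞, -∞, -∞, 13]
  [-∞, ∞, -∞, -∞, -∞, -∞, 59]
  [-∞, -∞, ∞, -∞, -∞, -∞, 71]
  [1, -∞, 1, ∞, -∞, -∞, 1]
  [1, 35, 1, 27, ∞, 25, 35]
  [12, 5, 24, 78, -∞, ∞, 38]
  [94, 32, 22, 64, -∞, -∞, ∞]
D(6):
  [∞, -∞, 13, -∞, -∞, -∞, 13]
  [-∞, ∞, -∞, -∞, -∞, -∞, 59]
  [-∞, -∞, ∞, -∞, -∞, -∞, 71]
  [1, -∞, 1, ∞, -∞, -∞, 1]
  [12, 35, 24, 27, ∞, 25, 35]
  [12, 5, 24, 78, -∞, ∞, 38]
  [94, 32, 22, 64, -∞, -∞, ∞]
D(7):
  [∞, 13, 13, 13, -∞, -∞, 13]
  [59, ∞, 22, 59, -∞, -∞, 59]
  [71, 32, ∞, 64, -∞, -∞, 71]
  [1, 1, 1, ∞, -∞, -∞, 1]
  [35, 35, 24, 35, ∞, 25, 35]
  [38, 32, 24, 78, -∞, ∞, 38]
  [94, 32, 22, 64, -∞, -∞, ∞]
Answer: W*[4][1] = 1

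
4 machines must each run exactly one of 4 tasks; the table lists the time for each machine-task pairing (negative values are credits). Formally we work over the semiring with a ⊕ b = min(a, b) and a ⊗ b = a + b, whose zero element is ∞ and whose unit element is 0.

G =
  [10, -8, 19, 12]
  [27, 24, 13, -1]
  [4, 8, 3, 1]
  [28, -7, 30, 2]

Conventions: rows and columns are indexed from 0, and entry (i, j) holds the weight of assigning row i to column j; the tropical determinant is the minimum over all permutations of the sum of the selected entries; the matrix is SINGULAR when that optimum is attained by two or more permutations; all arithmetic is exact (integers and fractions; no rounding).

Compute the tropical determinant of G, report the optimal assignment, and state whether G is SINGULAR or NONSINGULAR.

σ = (0, 1, 2, 3): 10 + 24 + 3 + 2 = 39
σ = (0, 1, 3, 2): 10 + 24 + 1 + 30 = 65
σ = (0, 2, 1, 3): 10 + 13 + 8 + 2 = 33
σ = (0, 2, 3, 1): 10 + 13 + 1 + (-7) = 17
σ = (0, 3, 1, 2): 10 + (-1) + 8 + 30 = 47
σ = (0, 3, 2, 1): 10 + (-1) + 3 + (-7) = 5
σ = (1, 0, 2, 3): (-8) + 27 + 3 + 2 = 24
σ = (1, 0, 3, 2): (-8) + 27 + 1 + 30 = 50
σ = (1, 2, 0, 3): (-8) + 13 + 4 + 2 = 11
σ = (1, 2, 3, 0): (-8) + 13 + 1 + 28 = 34
σ = (1, 3, 0, 2): (-8) + (-1) + 4 + 30 = 25
σ = (1, 3, 2, 0): (-8) + (-1) + 3 + 28 = 22
σ = (2, 0, 1, 3): 19 + 27 + 8 + 2 = 56
σ = (2, 0, 3, 1): 19 + 27 + 1 + (-7) = 40
σ = (2, 1, 0, 3): 19 + 24 + 4 + 2 = 49
σ = (2, 1, 3, 0): 19 + 24 + 1 + 28 = 72
σ = (2, 3, 0, 1): 19 + (-1) + 4 + (-7) = 15
σ = (2, 3, 1, 0): 19 + (-1) + 8 + 28 = 54
σ = (3, 0, 1, 2): 12 + 27 + 8 + 30 = 77
σ = (3, 0, 2, 1): 12 + 27 + 3 + (-7) = 35
σ = (3, 1, 0, 2): 12 + 24 + 4 + 30 = 70
σ = (3, 1, 2, 0): 12 + 24 + 3 + 28 = 67
σ = (3, 2, 0, 1): 12 + 13 + 4 + (-7) = 22
σ = (3, 2, 1, 0): 12 + 13 + 8 + 28 = 61
Optimal value attained by: σ = (0, 3, 2, 1).
Answer: det⊕(G) = 5; verdict: NONSINGULAR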